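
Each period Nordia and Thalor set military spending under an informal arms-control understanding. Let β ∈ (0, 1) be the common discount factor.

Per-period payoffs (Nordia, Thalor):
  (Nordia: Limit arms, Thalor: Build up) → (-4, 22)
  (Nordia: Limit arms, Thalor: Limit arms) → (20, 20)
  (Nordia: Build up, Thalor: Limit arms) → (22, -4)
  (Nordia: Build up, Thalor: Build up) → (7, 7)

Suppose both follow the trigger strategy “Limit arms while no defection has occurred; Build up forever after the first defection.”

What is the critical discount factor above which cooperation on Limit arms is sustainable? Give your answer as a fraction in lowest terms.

20/(1−β) ≥ 22 + 7β/(1−β)
20 ≥ 22 − 15β
β ≥ 2/15.

2/15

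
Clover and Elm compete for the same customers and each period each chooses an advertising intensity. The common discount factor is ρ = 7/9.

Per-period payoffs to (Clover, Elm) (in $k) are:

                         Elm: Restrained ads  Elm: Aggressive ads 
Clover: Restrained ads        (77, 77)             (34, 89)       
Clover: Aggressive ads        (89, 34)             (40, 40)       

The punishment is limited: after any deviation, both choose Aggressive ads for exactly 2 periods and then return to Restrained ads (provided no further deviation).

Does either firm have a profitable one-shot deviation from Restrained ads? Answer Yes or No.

No

IC: ρ+…+ρ^2 ≥ (89−77)/(77−40) = 12/37.
At ρ = 7/9: partial sum = 1.3827 ≥ 0.3243. Cooperation sustainable.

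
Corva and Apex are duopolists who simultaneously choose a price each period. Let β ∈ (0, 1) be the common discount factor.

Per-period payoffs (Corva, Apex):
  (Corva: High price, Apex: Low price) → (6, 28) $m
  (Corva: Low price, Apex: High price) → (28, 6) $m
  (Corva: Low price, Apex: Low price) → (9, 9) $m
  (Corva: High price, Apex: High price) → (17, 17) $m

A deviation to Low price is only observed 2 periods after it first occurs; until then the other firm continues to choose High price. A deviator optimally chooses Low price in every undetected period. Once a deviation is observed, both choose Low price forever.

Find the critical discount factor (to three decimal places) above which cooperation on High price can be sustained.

A deviator earns 28 for 2 periods, then 9 forever; cooperating earns 17 forever. Multiplying the IC by (1−β):
17 ≥ 28(1−β^2) + 9β^2, so 19·β^2 ≥ 11 and β^2 ≥ 11/19.
β ≥ (11/19)^(1/2) ≈ 0.761.

0.761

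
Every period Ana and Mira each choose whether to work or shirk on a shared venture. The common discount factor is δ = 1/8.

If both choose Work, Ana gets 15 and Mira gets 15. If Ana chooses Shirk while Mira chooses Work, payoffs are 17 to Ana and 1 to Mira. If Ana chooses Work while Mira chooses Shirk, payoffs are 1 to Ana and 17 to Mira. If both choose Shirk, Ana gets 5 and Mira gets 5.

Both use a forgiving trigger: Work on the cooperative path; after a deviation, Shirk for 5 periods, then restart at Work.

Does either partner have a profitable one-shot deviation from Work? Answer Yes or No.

IC: δ+…+δ^5 ≥ (17−15)/(15−5) = 1/5.
At δ = 1/8: partial sum = 0.1429 < 0.2000. Cooperation not sustainable.

Yes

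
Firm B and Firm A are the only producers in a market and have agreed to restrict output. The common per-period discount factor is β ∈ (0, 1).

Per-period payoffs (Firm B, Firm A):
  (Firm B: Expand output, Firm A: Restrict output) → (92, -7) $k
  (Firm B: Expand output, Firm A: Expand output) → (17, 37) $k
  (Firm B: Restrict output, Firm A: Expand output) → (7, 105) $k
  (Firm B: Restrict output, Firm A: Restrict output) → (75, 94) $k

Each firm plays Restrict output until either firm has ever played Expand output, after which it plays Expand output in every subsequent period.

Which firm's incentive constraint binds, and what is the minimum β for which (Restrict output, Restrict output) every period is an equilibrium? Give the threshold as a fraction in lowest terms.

Firm B; β ≥ 17/75

Firm B's threshold: (92−75)/(92−17) = 17/75.
Firm A's threshold: (105−94)/(105−37) = 11/68.
17/75 > 11/68, so Firm B binds and β* = 17/75.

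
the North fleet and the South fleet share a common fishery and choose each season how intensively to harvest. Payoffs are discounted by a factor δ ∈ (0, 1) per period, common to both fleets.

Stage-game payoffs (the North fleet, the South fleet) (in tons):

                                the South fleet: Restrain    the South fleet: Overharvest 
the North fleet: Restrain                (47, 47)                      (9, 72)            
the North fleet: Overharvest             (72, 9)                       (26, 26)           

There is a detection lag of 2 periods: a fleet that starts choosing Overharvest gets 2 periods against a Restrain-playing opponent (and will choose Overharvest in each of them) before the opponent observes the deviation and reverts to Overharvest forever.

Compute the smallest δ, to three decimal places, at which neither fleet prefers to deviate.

Deviating for the 2 undetected periods gains 72−47 = 25 per period over cooperation, then loses 47−26 = 21 per period forever once punishment starts.
Gain: 25(1 + δ + … + δ^1); loss: 21·δ^2/(1−δ).
No profitable deviation ⇔ 25(1−δ^2) ≤ 21·δ^2, i.e. δ^2 ≥ 25/(25+21) = 25/46.
Hence δ ≥ (25/46)^(1/2) ≈ 0.737.

0.737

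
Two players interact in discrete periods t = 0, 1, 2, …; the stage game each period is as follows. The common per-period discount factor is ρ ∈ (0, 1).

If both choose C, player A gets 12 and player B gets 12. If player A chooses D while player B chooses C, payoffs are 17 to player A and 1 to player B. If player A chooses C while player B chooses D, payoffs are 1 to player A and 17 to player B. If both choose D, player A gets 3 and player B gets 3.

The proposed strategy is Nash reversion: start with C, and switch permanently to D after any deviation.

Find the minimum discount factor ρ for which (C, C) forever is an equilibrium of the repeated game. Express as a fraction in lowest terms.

5/14

Under grim trigger the critical discount factor is (T−C)/(T−P) with T = 17, C = 12, P = 3.
ρ* = (17−12)/(17−3) = 5/14.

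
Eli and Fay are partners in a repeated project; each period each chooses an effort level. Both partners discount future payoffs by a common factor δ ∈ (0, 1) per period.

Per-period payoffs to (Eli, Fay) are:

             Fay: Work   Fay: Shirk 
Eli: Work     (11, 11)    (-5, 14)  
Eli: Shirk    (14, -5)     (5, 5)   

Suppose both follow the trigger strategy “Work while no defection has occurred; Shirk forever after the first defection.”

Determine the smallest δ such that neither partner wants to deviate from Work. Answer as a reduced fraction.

11/(1−δ) ≥ 14 + 5δ/(1−δ)
11 ≥ 14 − 9δ
δ ≥ 3/9 = 1/3.

1/3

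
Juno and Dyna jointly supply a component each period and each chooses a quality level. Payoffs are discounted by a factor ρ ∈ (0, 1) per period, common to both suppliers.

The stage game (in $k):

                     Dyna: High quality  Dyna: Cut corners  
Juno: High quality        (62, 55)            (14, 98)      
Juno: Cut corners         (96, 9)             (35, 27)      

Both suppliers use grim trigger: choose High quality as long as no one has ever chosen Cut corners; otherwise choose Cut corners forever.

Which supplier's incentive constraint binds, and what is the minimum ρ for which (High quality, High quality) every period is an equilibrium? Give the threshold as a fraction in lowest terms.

Dyna; ρ ≥ 43/71

Juno: cooperation gives 62 each period; deviation gives 96 once then 35 forever.
  62/(1−ρ) ≥ 96 + 35ρ/(1−ρ) ⇒ ρ ≥ 34/61.
Dyna: cooperation gives 55 each period; deviation gives 98 once then 27 forever.
  ρ ≥ 43/71.
Both must hold, so the binding constraint is Dyna's: ρ ≥ 43/71.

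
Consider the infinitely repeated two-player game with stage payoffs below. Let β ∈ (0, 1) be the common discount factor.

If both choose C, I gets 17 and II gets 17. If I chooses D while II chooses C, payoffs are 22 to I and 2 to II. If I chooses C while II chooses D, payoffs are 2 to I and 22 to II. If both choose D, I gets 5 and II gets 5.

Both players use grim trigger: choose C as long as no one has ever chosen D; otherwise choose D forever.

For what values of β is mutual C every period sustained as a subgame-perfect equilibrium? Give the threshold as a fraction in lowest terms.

Cooperation forever yields 17 each period: 17/(1−β).
Deviating yields 22 once, then 5 forever: 22 + 5β/(1−β).
No profitable deviation requires 17/(1−β) ≥ 22 + 5β/(1−β).
Multiplying by (1−β): 17 ≥ 22(1−β) + 5β = 22 − 17β.
So 17β ≥ 5, i.e. β ≥ 5/17.

5/17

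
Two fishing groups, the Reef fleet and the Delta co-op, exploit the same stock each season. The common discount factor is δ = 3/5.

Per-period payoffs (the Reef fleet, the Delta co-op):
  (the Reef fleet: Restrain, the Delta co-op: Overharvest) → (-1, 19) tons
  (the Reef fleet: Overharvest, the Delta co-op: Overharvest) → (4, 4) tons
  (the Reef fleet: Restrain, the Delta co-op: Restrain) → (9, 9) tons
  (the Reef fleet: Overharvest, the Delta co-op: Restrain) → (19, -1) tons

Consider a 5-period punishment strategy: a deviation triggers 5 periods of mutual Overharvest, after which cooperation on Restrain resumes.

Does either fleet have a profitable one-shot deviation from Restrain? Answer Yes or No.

Yes

IC: δ+…+δ^5 ≥ (19−9)/(9−4) = 2.
At δ = 3/5: partial sum = 1.3834 < 2.0000. Cooperation not sustainable.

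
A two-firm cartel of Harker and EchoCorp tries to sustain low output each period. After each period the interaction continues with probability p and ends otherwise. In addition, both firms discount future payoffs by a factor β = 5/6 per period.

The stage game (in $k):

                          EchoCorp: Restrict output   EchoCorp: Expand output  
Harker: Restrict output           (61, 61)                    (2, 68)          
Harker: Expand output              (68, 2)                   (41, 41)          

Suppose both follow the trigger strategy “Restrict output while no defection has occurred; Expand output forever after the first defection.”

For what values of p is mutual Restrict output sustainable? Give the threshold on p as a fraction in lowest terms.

With continuation probability p and discount β, the effective per-period discount factor is βp.
Grim-trigger IC: βp ≥ (68−61)/(68−41) = 7/27.
So p ≥ (7/27)/(5/6) = 14/45.

14/45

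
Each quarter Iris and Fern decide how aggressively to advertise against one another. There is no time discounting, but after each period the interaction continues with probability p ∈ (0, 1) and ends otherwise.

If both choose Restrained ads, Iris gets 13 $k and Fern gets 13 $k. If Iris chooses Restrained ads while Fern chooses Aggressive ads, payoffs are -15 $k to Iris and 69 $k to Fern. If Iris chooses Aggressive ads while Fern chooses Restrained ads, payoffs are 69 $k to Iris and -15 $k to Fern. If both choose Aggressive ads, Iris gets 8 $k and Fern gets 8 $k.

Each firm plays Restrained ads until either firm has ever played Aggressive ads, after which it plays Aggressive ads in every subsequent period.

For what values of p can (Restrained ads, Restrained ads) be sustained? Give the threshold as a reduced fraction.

Expected cooperation value is 13 + p·13 + p²·13 + … = 13/(1−p); deviation gives 69 + p·8/(1−p).
13 ≥ 69(1−p) + 8p ⇒ 61p ≥ 56 ⇒ p ≥ 56/61.

56/61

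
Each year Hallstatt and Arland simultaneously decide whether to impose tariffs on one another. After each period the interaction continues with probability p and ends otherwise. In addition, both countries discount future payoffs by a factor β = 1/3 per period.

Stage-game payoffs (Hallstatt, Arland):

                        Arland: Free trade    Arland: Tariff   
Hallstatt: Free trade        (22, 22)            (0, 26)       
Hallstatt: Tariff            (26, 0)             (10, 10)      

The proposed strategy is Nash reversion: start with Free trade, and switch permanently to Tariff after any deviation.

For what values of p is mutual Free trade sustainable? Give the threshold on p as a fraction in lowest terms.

3/4

With continuation probability p and discount β, the effective per-period discount factor is βp.
Grim-trigger IC: βp ≥ (26−22)/(26−10) = 1/4.
So p ≥ (1/4)/(1/3) = 3/4.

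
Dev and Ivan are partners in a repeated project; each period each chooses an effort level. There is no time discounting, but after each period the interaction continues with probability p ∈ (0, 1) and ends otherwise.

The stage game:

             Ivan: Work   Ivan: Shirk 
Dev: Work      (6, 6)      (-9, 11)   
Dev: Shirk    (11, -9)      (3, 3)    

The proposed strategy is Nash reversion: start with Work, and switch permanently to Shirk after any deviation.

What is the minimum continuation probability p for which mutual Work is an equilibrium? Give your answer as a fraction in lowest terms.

With no time discounting, the continuation probability p plays the role of the discount factor.
Grim-trigger IC: 6/(1−p) ≥ 11 + 3p/(1−p) ⇒ p ≥ (11−6)/(11−3) = 5/8.

5/8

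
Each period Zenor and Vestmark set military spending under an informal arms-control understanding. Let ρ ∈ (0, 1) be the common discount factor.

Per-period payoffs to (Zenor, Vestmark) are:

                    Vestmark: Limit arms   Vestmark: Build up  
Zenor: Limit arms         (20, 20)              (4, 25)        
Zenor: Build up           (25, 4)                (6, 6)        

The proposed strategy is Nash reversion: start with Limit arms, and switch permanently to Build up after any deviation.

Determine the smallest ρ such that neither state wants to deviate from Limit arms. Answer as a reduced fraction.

5/19

20/(1−ρ) ≥ 25 + 6ρ/(1−ρ)
20 ≥ 25 − 19ρ
ρ ≥ 5/19.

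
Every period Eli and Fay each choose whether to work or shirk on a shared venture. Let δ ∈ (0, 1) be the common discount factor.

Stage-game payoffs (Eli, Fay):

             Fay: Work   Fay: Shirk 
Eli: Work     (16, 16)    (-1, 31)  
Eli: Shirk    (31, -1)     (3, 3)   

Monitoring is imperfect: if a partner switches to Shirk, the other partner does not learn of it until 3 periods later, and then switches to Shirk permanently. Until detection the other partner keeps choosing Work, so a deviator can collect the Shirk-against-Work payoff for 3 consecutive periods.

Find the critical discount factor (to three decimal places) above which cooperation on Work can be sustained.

0.812

The best deviation is to choose Shirk for all 3 undetected periods, earning 31 each, then 3 forever once detected.
Deviation value: 31(1−δ^3)/(1−δ) + 3δ^3/(1−δ); cooperation value: 16/(1−δ).
IC: 16 ≥ 31(1−δ^3) + 3δ^3 = 31 − 28δ^3.
So δ^3 ≥ 15/28, giving δ ≥ (15/28)^(1/3) ≈ 0.812.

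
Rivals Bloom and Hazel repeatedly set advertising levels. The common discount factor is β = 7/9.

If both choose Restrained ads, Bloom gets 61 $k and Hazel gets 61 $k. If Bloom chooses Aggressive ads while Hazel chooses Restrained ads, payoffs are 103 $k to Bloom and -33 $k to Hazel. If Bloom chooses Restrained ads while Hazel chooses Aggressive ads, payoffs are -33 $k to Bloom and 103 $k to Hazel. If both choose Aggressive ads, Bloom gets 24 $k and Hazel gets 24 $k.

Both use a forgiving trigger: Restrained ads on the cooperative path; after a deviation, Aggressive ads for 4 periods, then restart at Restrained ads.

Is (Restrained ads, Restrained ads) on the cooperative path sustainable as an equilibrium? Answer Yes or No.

IC: β+…+β^4 ≥ (103−61)/(61−24) = 42/37.
At β = 7/9: partial sum = 2.2192 ≥ 1.1351. Cooperation sustainable.

Yes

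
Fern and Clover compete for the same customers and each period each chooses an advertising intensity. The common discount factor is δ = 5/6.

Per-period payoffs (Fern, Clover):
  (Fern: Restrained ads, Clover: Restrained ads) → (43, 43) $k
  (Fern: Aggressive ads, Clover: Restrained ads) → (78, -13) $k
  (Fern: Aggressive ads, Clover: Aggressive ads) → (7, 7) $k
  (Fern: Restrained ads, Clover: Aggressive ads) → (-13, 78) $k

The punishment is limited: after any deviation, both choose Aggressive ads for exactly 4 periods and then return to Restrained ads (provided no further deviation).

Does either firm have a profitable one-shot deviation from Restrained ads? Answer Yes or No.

IC: δ+…+δ^4 ≥ (78−43)/(43−7) = 35/36.
At δ = 5/6: partial sum = 2.5887 ≥ 0.9722. Cooperation sustainable.

No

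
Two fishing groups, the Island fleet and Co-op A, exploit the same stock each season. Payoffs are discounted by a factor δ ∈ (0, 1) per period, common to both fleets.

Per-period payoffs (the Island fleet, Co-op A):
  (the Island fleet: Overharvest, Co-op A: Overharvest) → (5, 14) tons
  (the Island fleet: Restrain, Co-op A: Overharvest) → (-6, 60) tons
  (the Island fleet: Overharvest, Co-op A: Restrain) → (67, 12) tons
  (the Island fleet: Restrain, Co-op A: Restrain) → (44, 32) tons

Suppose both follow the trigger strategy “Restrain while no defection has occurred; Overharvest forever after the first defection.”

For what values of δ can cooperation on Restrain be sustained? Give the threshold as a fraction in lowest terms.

For the Island fleet: deviation gain 67−44 = 23, per-period punishment loss 44−5 = 39. IC gives δ ≥ 23/62.
For Co-op A: gain 28, loss 18 per period, so δ ≥ 28/46 = 14/23.
The tighter constraint is Co-op A's, so cooperation needs δ ≥ 14/23.

14/23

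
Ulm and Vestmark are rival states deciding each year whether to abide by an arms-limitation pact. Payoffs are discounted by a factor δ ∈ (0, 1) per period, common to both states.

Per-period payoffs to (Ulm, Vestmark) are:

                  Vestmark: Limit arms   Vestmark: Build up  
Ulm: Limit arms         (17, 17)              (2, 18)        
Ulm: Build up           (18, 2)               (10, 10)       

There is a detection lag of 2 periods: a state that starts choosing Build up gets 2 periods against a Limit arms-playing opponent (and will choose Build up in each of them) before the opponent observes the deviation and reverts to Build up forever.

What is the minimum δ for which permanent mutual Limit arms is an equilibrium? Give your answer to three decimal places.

0.354

The best deviation is to choose Build up for all 2 undetected periods, earning 18 each, then 10 forever once detected.
Deviation value: 18(1−δ^2)/(1−δ) + 10δ^2/(1−δ); cooperation value: 17/(1−δ).
IC: 17 ≥ 18(1−δ^2) + 10δ^2 = 18 − 8δ^2.
So δ^2 ≥ 1/8, giving δ ≥ (1/8)^(1/2) ≈ 0.354.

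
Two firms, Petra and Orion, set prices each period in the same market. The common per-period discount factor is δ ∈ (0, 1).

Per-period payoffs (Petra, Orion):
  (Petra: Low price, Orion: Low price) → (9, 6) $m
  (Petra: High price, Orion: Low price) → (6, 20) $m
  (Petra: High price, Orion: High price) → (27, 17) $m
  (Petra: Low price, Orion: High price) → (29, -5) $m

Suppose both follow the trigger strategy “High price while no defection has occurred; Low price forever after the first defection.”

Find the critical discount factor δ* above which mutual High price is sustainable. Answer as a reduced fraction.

Petra: cooperation gives 27 each period; deviation gives 29 once then 9 forever.
  27/(1−δ) ≥ 29 + 9δ/(1−δ) ⇒ δ ≥ 2/20 = 1/10.
Orion: cooperation gives 17 each period; deviation gives 20 once then 6 forever.
  δ ≥ 3/14.
Both must hold, so the binding constraint is Orion's: δ ≥ 3/14.

3/14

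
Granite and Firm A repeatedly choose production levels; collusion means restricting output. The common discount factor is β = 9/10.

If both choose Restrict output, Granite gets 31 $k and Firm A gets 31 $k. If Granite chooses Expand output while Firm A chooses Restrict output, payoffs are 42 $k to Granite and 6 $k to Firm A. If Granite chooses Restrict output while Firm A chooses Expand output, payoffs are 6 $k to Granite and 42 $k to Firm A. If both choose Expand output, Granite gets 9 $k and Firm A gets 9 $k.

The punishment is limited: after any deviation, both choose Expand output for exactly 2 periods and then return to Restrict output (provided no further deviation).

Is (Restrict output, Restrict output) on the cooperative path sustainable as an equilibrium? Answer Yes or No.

Yes

Comparing payoff streams over the 3 periods until play realigns: cooperate → 31(1+β+…+β^2); deviate → 42 + 9(β+…+β^2).
Cooperation is sustained iff (31−9)(β+…+β^2) ≥ 42−31.
β+…+β^2 = 9/10·(1−(9/10)^2)/(1−9/10) = 1.7100, and (42−31)/(31−9) = 0.5000.
1.7100 ≥ 0.5000, so cooperation is sustainable.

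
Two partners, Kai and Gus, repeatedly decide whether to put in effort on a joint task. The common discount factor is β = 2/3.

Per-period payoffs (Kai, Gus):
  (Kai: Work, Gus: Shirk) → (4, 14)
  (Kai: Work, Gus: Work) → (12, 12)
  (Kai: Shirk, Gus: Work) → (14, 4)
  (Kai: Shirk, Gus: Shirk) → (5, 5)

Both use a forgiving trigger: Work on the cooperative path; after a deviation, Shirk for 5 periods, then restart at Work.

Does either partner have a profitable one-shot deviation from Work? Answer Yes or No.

No

A one-shot deviation gives 14 now, then 5 for 5 periods, then back to 12.
Gain from deviating: (14−12) today; loss: (12−5) in each of the next 5 periods.
No-deviation condition: (12−5)(β+…+β^5) ≥ 14−12, i.e. β+…+β^5 ≥ 2/7.
At β = 2/3: β+…+β^5 = 1.7366 ≥ 0.2857.
So cooperation is sustainable.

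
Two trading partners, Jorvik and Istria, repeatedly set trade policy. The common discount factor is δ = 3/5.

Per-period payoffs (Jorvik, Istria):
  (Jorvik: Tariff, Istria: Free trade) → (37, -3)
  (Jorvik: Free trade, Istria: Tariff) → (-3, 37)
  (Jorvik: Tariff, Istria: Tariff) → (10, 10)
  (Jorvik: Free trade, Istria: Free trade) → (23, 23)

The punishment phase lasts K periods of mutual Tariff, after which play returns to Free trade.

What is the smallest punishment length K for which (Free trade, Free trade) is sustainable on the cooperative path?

Need Σ_{k=1}^{K} δ^k ≥ (37−23)/(23−10) = 1.0769 at δ = 3/5.
At K = 2 the sum is 0.9600 < 1.0769; at K = 3 it is 1.1760 ≥ 1.0769.
So the minimum punishment length is K = 3.

3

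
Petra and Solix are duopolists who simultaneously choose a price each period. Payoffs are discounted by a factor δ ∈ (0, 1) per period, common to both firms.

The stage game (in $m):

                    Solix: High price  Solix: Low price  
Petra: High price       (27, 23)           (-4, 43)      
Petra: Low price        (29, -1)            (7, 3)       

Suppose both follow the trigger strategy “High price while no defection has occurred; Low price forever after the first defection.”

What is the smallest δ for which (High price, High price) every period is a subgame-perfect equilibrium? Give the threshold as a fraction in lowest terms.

For Petra: deviation gain 29−27 = 2, per-period punishment loss 27−7 = 20. IC gives δ ≥ 2/22 = 1/11.
For Solix: gain 20, loss 20 per period, so δ ≥ 20/40 = 1/2.
The tighter constraint is Solix's, so cooperation needs δ ≥ 1/2.

1/2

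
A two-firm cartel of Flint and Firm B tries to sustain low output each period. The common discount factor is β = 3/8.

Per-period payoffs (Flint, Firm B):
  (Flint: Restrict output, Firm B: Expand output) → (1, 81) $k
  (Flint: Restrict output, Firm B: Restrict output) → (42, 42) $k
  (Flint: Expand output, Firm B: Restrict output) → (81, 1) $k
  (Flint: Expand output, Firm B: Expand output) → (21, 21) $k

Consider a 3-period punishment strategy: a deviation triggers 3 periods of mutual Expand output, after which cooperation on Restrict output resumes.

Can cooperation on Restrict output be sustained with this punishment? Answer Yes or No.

No

A one-shot deviation gives 81 now, then 21 for 3 periods, then back to 42.
Gain from deviating: (81−42) today; loss: (42−21) in each of the next 3 periods.
No-deviation condition: (42−21)(β+…+β^3) ≥ 81−42, i.e. β+…+β^3 ≥ 13/7.
At β = 3/8: β+…+β^3 = 0.5684 < 1.8571.
So cooperation is not sustainable.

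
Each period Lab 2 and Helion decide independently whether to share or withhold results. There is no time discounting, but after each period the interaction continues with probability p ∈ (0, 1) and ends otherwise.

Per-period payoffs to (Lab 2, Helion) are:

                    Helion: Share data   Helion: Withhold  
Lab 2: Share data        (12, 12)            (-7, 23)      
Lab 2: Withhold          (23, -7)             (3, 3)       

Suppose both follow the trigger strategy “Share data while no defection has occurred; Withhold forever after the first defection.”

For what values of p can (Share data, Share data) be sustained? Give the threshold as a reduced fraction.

11/20

With no time discounting, the continuation probability p plays the role of the discount factor.
Grim-trigger IC: 12/(1−p) ≥ 23 + 3p/(1−p) ⇒ p ≥ (23−12)/(23−3) = 11/20.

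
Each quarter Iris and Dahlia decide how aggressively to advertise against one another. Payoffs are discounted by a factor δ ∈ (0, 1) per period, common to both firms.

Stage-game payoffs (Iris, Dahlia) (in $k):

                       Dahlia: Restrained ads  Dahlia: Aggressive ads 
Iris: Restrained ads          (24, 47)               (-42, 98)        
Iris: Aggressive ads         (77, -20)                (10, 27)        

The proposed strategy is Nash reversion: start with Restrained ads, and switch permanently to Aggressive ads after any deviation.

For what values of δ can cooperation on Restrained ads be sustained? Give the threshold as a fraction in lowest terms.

53/67

Iris's threshold: (77−24)/(77−10) = 53/67.
Dahlia's threshold: (98−47)/(98−27) = 51/71.
53/67 > 51/71, so Iris binds and δ* = 53/67.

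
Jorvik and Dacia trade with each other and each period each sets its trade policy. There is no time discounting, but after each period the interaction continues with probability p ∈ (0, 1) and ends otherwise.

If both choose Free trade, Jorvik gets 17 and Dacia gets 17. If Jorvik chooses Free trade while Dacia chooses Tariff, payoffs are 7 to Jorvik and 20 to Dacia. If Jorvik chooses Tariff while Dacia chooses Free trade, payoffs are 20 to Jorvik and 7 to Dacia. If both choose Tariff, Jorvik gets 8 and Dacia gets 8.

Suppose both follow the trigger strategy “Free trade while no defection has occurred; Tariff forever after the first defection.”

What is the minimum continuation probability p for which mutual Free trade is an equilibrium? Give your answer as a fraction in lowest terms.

1/4

Expected cooperation value is 17 + p·17 + p²·17 + … = 17/(1−p); deviation gives 20 + p·8/(1−p).
17 ≥ 20(1−p) + 8p ⇒ 12p ≥ 3 ⇒ p ≥ 3/12 = 1/4.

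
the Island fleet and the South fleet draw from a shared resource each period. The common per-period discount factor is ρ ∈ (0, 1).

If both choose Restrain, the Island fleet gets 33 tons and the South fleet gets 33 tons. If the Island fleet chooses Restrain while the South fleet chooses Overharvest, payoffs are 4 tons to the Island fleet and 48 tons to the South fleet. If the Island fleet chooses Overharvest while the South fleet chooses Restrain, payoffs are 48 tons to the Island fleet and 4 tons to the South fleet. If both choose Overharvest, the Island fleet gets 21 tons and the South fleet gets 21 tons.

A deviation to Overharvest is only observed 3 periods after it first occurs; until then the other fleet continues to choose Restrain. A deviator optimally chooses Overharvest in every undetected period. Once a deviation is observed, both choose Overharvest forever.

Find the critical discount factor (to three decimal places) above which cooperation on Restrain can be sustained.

0.822

The best deviation is to choose Overharvest for all 3 undetected periods, earning 48 each, then 21 forever once detected.
Deviation value: 48(1−ρ^3)/(1−ρ) + 21ρ^3/(1−ρ); cooperation value: 33/(1−ρ).
IC: 33 ≥ 48(1−ρ^3) + 21ρ^3 = 48 − 27ρ^3.
So ρ^3 ≥ 15/27 = 5/9, giving ρ ≥ (5/9)^(1/3) ≈ 0.822.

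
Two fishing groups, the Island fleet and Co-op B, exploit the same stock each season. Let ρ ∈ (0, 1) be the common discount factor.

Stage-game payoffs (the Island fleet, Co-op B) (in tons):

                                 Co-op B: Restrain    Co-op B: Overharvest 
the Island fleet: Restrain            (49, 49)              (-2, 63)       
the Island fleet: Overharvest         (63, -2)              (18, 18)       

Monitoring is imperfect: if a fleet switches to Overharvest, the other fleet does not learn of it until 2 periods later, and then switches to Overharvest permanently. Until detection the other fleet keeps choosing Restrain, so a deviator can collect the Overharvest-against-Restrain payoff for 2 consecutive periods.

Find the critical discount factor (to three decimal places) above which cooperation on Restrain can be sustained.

The best deviation is to choose Overharvest for all 2 undetected periods, earning 63 each, then 18 forever once detected.
Deviation value: 63(1−ρ^2)/(1−ρ) + 18ρ^2/(1−ρ); cooperation value: 49/(1−ρ).
IC: 49 ≥ 63(1−ρ^2) + 18ρ^2 = 63 − 45ρ^2.
So ρ^2 ≥ 14/45, giving ρ ≥ (14/45)^(1/2) ≈ 0.558.

0.558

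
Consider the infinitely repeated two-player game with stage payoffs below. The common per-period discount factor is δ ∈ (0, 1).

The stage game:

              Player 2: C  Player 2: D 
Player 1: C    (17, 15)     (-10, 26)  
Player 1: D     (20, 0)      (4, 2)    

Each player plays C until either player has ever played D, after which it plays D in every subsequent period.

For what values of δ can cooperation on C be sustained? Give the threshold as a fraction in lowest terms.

For Player 1: deviation gain 20−17 = 3, per-period punishment loss 17−4 = 13. IC gives δ ≥ 3/16.
For Player 2: gain 11, loss 13 per period, so δ ≥ 11/24.
The tighter constraint is Player 2's, so cooperation needs δ ≥ 11/24.

11/24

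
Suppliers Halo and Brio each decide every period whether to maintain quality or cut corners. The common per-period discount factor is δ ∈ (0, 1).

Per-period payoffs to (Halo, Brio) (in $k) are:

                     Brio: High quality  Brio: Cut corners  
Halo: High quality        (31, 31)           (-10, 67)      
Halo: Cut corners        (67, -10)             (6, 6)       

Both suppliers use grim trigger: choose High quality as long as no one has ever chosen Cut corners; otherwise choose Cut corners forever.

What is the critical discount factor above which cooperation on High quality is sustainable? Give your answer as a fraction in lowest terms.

Under grim trigger the critical discount factor is (T−C)/(T−P) with T = 67, C = 31, P = 6.
δ* = (67−31)/(67−6) = 36/61.

36/61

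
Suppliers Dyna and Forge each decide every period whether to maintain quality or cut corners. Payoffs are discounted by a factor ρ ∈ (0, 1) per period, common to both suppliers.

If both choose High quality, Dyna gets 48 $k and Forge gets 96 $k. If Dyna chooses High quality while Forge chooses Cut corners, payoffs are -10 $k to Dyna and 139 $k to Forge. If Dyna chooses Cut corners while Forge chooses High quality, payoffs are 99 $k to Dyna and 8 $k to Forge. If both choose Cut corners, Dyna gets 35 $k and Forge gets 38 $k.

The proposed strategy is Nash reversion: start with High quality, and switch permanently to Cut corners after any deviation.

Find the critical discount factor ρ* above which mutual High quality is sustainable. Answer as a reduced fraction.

51/64

Dyna: cooperation gives 48 each period; deviation gives 99 once then 35 forever.
  48/(1−ρ) ≥ 99 + 35ρ/(1−ρ) ⇒ ρ ≥ 51/64.
Forge: cooperation gives 96 each period; deviation gives 139 once then 38 forever.
  ρ ≥ 43/101.
Both must hold, so the binding constraint is Dyna's: ρ ≥ 51/64.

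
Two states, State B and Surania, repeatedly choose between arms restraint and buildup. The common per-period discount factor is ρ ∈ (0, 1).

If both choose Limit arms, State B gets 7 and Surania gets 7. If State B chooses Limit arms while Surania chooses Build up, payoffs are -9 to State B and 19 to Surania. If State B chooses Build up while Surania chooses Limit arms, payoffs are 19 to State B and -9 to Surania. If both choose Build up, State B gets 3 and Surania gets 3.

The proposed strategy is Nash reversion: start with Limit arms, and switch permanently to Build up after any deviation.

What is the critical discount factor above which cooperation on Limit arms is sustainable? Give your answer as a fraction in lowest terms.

One-period gain from deviating is 19 − 7 = 12. The loss is 7 − 3 = 4 in every subsequent period, with present value 4·ρ/(1−ρ).
Deviation is unprofitable when 4·ρ/(1−ρ) ≥ 12, i.e. ρ/(1−ρ) ≥ 3.
Equivalently ρ ≥ 12/(12+4) = 3/4.

3/4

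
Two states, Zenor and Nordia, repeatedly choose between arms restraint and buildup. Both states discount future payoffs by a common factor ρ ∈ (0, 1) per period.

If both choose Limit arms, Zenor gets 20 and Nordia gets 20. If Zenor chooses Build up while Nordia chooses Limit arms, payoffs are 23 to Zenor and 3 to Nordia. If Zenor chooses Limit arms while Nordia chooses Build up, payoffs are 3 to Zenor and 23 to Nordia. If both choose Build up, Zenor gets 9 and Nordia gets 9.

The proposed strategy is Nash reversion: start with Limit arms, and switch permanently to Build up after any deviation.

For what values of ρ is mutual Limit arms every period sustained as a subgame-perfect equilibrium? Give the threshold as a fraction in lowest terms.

20/(1−ρ) ≥ 23 + 9ρ/(1−ρ)
20 ≥ 23 − 14ρ
ρ ≥ 3/14.

3/14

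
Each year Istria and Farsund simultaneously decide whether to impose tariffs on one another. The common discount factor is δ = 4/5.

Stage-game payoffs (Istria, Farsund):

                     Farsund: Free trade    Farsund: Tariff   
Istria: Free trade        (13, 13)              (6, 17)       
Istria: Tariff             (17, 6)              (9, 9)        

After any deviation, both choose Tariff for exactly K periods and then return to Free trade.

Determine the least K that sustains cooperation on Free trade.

No profitable deviation requires (13−9)(δ+…+δ^K) ≥ 17−13, i.e. δ+…+δ^K ≥ 1 ≈ 1.0000.
With δ = 4/5, the partial sums are K=1: 0.8000, K=2: 1.4400.
K = 2 is the first length at which the sum reaches 1.0000.

2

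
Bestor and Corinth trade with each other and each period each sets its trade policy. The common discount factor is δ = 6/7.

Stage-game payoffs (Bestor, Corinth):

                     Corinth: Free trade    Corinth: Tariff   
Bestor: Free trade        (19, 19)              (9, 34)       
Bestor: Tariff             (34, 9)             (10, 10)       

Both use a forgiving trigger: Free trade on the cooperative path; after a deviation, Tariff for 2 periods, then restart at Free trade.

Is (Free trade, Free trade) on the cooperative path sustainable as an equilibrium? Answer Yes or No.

No

IC: δ+…+δ^2 ≥ (34−19)/(19−10) = 5/3.
At δ = 6/7: partial sum = 1.5918 < 1.6667. Cooperation not sustainable.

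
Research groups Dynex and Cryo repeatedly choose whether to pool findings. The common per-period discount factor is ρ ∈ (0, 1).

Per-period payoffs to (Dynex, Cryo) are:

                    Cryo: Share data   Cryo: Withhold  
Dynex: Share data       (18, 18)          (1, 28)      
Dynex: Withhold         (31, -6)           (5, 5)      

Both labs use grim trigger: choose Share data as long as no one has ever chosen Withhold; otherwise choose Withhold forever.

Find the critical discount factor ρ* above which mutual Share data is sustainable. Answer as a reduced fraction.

1/2

Dynex: cooperation gives 18 each period; deviation gives 31 once then 5 forever.
  18/(1−ρ) ≥ 31 + 5ρ/(1−ρ) ⇒ ρ ≥ 13/26 = 1/2.
Cryo: cooperation gives 18 each period; deviation gives 28 once then 5 forever.
  ρ ≥ 10/23.
Both must hold, so the binding constraint is Dynex's: ρ ≥ 1/2.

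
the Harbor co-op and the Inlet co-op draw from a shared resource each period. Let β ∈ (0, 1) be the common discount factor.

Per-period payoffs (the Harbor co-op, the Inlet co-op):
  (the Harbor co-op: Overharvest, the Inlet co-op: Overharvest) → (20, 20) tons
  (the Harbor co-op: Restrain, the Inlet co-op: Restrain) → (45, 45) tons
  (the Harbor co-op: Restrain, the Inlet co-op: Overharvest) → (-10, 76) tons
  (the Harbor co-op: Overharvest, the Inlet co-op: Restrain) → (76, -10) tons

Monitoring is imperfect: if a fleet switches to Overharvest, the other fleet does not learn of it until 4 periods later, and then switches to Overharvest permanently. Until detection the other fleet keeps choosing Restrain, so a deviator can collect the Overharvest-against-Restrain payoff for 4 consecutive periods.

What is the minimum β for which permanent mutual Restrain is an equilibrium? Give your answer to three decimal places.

A deviator earns 76 for 4 periods, then 20 forever; cooperating earns 45 forever. Multiplying the IC by (1−β):
45 ≥ 76(1−β^4) + 20β^4, so 56·β^4 ≥ 31 and β^4 ≥ 31/56.
β ≥ (31/56)^(1/4) ≈ 0.863.

0.863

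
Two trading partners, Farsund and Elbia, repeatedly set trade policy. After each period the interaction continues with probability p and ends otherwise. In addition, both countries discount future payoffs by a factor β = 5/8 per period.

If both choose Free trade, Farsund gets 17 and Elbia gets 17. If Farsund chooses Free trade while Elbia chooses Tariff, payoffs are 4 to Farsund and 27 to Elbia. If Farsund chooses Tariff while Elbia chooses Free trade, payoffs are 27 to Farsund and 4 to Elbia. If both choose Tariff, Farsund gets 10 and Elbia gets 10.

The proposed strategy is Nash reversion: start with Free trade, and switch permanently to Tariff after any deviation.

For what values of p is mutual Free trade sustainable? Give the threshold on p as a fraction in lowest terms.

Expected continuation weight on next period's payoff is β·p = 5/8·p, which plays the role of the discount factor.
Cooperation requires 5/8·p ≥ (27−17)/(27−10) = 10/17, hence p ≥ 16/17.

16/17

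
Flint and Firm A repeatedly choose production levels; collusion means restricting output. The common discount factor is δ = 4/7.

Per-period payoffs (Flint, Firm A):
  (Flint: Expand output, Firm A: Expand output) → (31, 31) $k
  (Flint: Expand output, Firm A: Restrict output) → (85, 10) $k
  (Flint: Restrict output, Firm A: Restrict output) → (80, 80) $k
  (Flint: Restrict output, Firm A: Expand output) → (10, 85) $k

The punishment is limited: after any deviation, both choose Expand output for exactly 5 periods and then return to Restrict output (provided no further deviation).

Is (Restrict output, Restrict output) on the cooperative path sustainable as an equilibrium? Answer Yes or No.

Yes

IC: δ+…+δ^5 ≥ (85−80)/(80−31) = 5/49.
At δ = 4/7: partial sum = 1.2521 ≥ 0.1020. Cooperation sustainable.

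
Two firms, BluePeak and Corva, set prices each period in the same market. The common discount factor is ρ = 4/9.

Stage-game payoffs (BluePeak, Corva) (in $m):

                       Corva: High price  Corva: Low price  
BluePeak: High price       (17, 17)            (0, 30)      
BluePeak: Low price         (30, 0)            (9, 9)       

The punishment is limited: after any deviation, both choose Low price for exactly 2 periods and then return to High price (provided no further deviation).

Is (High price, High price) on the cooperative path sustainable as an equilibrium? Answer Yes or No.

No

Comparing payoff streams over the 3 periods until play realigns: cooperate → 17(1+ρ+…+ρ^2); deviate → 30 + 9(ρ+…+ρ^2).
Cooperation is sustained iff (17−9)(ρ+…+ρ^2) ≥ 30−17.
ρ+…+ρ^2 = 4/9·(1−(4/9)^2)/(1−4/9) = 0.6420, and (30−17)/(17−9) = 1.6250.
0.6420 < 1.6250, so cooperation is not sustainable.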